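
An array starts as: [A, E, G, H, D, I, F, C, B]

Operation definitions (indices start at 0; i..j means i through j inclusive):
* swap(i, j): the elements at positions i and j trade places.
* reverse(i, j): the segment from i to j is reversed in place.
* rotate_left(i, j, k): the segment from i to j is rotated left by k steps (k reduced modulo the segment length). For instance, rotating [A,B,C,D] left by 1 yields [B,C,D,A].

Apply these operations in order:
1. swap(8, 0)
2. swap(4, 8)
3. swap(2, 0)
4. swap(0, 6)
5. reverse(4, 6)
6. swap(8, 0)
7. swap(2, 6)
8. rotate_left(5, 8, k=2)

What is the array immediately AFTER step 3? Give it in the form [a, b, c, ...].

After 1 (swap(8, 0)): [B, E, G, H, D, I, F, C, A]
After 2 (swap(4, 8)): [B, E, G, H, A, I, F, C, D]
After 3 (swap(2, 0)): [G, E, B, H, A, I, F, C, D]

Answer: [G, E, B, H, A, I, F, C, D]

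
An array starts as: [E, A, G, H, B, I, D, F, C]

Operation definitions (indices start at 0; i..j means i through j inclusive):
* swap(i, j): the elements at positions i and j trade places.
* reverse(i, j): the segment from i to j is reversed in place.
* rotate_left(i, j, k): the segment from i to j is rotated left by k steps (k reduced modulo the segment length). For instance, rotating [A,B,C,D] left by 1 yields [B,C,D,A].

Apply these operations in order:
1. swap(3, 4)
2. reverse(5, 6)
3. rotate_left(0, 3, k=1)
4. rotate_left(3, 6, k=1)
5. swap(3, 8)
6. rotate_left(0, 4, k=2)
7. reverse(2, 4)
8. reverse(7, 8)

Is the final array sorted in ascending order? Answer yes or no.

After 1 (swap(3, 4)): [E, A, G, B, H, I, D, F, C]
After 2 (reverse(5, 6)): [E, A, G, B, H, D, I, F, C]
After 3 (rotate_left(0, 3, k=1)): [A, G, B, E, H, D, I, F, C]
After 4 (rotate_left(3, 6, k=1)): [A, G, B, H, D, I, E, F, C]
After 5 (swap(3, 8)): [A, G, B, C, D, I, E, F, H]
After 6 (rotate_left(0, 4, k=2)): [B, C, D, A, G, I, E, F, H]
After 7 (reverse(2, 4)): [B, C, G, A, D, I, E, F, H]
After 8 (reverse(7, 8)): [B, C, G, A, D, I, E, H, F]

Answer: no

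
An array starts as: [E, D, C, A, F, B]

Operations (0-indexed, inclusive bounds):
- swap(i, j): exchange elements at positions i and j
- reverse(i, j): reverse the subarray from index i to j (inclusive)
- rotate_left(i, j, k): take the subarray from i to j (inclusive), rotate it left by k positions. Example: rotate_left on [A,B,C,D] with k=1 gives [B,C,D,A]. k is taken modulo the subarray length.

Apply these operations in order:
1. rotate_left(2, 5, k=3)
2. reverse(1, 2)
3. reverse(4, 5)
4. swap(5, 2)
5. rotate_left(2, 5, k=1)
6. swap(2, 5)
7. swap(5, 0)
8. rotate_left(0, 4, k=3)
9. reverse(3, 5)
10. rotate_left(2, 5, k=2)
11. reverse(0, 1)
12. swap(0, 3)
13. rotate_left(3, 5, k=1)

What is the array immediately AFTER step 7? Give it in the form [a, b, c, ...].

Answer: [C, B, A, F, D, E]

Derivation:
After 1 (rotate_left(2, 5, k=3)): [E, D, B, C, A, F]
After 2 (reverse(1, 2)): [E, B, D, C, A, F]
After 3 (reverse(4, 5)): [E, B, D, C, F, A]
After 4 (swap(5, 2)): [E, B, A, C, F, D]
After 5 (rotate_left(2, 5, k=1)): [E, B, C, F, D, A]
After 6 (swap(2, 5)): [E, B, A, F, D, C]
After 7 (swap(5, 0)): [C, B, A, F, D, E]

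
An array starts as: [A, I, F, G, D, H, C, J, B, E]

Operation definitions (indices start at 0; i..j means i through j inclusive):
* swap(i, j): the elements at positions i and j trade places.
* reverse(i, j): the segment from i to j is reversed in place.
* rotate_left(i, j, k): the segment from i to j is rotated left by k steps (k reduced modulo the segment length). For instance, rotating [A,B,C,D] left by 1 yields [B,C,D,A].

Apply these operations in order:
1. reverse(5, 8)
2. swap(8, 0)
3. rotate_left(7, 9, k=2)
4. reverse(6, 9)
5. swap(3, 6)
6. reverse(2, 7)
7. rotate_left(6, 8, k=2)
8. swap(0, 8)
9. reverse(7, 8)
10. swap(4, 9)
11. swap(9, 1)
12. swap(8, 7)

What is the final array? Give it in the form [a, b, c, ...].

After 1 (reverse(5, 8)): [A, I, F, G, D, B, J, C, H, E]
After 2 (swap(8, 0)): [H, I, F, G, D, B, J, C, A, E]
After 3 (rotate_left(7, 9, k=2)): [H, I, F, G, D, B, J, E, C, A]
After 4 (reverse(6, 9)): [H, I, F, G, D, B, A, C, E, J]
After 5 (swap(3, 6)): [H, I, F, A, D, B, G, C, E, J]
After 6 (reverse(2, 7)): [H, I, C, G, B, D, A, F, E, J]
After 7 (rotate_left(6, 8, k=2)): [H, I, C, G, B, D, E, A, F, J]
After 8 (swap(0, 8)): [F, I, C, G, B, D, E, A, H, J]
After 9 (reverse(7, 8)): [F, I, C, G, B, D, E, H, A, J]
After 10 (swap(4, 9)): [F, I, C, G, J, D, E, H, A, B]
After 11 (swap(9, 1)): [F, B, C, G, J, D, E, H, A, I]
After 12 (swap(8, 7)): [F, B, C, G, J, D, E, A, H, I]

Answer: [F, B, C, G, J, D, E, A, H, I]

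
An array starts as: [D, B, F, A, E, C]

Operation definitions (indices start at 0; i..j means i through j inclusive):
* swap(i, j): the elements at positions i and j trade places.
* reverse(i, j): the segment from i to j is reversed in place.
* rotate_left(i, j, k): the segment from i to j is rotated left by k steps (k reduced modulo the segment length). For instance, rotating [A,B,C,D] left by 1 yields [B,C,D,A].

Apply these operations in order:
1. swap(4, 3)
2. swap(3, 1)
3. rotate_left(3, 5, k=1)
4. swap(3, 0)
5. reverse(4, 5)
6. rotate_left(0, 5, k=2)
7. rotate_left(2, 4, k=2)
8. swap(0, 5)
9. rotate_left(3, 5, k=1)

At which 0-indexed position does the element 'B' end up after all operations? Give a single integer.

Answer: 5

Derivation:
After 1 (swap(4, 3)): [D, B, F, E, A, C]
After 2 (swap(3, 1)): [D, E, F, B, A, C]
After 3 (rotate_left(3, 5, k=1)): [D, E, F, A, C, B]
After 4 (swap(3, 0)): [A, E, F, D, C, B]
After 5 (reverse(4, 5)): [A, E, F, D, B, C]
After 6 (rotate_left(0, 5, k=2)): [F, D, B, C, A, E]
After 7 (rotate_left(2, 4, k=2)): [F, D, A, B, C, E]
After 8 (swap(0, 5)): [E, D, A, B, C, F]
After 9 (rotate_left(3, 5, k=1)): [E, D, A, C, F, B]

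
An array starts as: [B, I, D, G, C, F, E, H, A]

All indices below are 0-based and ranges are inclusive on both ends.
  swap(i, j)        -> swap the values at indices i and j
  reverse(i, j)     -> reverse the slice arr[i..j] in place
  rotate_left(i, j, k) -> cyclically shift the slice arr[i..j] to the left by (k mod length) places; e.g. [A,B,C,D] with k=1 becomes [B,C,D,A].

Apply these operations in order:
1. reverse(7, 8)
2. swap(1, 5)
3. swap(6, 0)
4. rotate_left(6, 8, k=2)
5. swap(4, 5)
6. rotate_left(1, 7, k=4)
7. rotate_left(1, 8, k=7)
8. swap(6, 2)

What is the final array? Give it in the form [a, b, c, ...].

After 1 (reverse(7, 8)): [B, I, D, G, C, F, E, A, H]
After 2 (swap(1, 5)): [B, F, D, G, C, I, E, A, H]
After 3 (swap(6, 0)): [E, F, D, G, C, I, B, A, H]
After 4 (rotate_left(6, 8, k=2)): [E, F, D, G, C, I, H, B, A]
After 5 (swap(4, 5)): [E, F, D, G, I, C, H, B, A]
After 6 (rotate_left(1, 7, k=4)): [E, C, H, B, F, D, G, I, A]
After 7 (rotate_left(1, 8, k=7)): [E, A, C, H, B, F, D, G, I]
After 8 (swap(6, 2)): [E, A, D, H, B, F, C, G, I]

Answer: [E, A, D, H, B, F, C, G, I]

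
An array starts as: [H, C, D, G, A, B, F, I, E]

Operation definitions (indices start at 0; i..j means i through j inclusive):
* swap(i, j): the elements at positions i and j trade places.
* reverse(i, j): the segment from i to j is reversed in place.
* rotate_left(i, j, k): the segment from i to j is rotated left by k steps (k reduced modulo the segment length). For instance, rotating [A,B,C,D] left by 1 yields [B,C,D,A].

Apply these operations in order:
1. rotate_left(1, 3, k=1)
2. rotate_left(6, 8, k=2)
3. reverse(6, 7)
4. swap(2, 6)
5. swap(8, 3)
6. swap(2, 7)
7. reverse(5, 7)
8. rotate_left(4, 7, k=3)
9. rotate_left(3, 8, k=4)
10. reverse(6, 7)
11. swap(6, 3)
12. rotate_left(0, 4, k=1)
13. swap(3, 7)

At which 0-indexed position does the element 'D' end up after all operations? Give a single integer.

Answer: 0

Derivation:
After 1 (rotate_left(1, 3, k=1)): [H, D, G, C, A, B, F, I, E]
After 2 (rotate_left(6, 8, k=2)): [H, D, G, C, A, B, E, F, I]
After 3 (reverse(6, 7)): [H, D, G, C, A, B, F, E, I]
After 4 (swap(2, 6)): [H, D, F, C, A, B, G, E, I]
After 5 (swap(8, 3)): [H, D, F, I, A, B, G, E, C]
After 6 (swap(2, 7)): [H, D, E, I, A, B, G, F, C]
After 7 (reverse(5, 7)): [H, D, E, I, A, F, G, B, C]
After 8 (rotate_left(4, 7, k=3)): [H, D, E, I, B, A, F, G, C]
After 9 (rotate_left(3, 8, k=4)): [H, D, E, G, C, I, B, A, F]
After 10 (reverse(6, 7)): [H, D, E, G, C, I, A, B, F]
After 11 (swap(6, 3)): [H, D, E, A, C, I, G, B, F]
After 12 (rotate_left(0, 4, k=1)): [D, E, A, C, H, I, G, B, F]
After 13 (swap(3, 7)): [D, E, A, B, H, I, G, C, F]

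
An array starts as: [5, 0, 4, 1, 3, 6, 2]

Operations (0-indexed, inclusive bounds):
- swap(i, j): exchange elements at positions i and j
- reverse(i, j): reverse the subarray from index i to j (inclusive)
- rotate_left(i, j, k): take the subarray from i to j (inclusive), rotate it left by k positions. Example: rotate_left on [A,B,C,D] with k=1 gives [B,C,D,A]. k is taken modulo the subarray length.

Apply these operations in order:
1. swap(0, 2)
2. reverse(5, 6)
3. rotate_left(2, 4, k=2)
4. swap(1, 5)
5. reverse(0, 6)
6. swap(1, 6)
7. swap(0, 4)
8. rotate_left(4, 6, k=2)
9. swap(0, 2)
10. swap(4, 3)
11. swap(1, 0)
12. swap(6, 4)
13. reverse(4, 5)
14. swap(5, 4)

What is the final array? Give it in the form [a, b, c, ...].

After 1 (swap(0, 2)): [4, 0, 5, 1, 3, 6, 2]
After 2 (reverse(5, 6)): [4, 0, 5, 1, 3, 2, 6]
After 3 (rotate_left(2, 4, k=2)): [4, 0, 3, 5, 1, 2, 6]
After 4 (swap(1, 5)): [4, 2, 3, 5, 1, 0, 6]
After 5 (reverse(0, 6)): [6, 0, 1, 5, 3, 2, 4]
After 6 (swap(1, 6)): [6, 4, 1, 5, 3, 2, 0]
After 7 (swap(0, 4)): [3, 4, 1, 5, 6, 2, 0]
After 8 (rotate_left(4, 6, k=2)): [3, 4, 1, 5, 0, 6, 2]
After 9 (swap(0, 2)): [1, 4, 3, 5, 0, 6, 2]
After 10 (swap(4, 3)): [1, 4, 3, 0, 5, 6, 2]
After 11 (swap(1, 0)): [4, 1, 3, 0, 5, 6, 2]
After 12 (swap(6, 4)): [4, 1, 3, 0, 2, 6, 5]
After 13 (reverse(4, 5)): [4, 1, 3, 0, 6, 2, 5]
After 14 (swap(5, 4)): [4, 1, 3, 0, 2, 6, 5]

Answer: [4, 1, 3, 0, 2, 6, 5]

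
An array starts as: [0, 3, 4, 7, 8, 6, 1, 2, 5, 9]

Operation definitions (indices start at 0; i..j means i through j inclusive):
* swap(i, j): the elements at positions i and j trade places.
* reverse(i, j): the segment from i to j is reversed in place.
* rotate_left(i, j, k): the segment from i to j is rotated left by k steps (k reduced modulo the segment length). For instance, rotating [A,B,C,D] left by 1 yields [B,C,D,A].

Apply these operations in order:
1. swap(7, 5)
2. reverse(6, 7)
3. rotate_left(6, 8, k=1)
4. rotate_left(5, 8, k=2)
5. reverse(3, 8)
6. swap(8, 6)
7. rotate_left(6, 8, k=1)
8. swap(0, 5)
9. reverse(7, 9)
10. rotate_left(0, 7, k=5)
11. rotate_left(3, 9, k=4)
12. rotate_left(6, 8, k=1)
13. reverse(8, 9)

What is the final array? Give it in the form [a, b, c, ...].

Answer: [0, 8, 9, 2, 7, 5, 3, 4, 1, 6]

Derivation:
After 1 (swap(7, 5)): [0, 3, 4, 7, 8, 2, 1, 6, 5, 9]
After 2 (reverse(6, 7)): [0, 3, 4, 7, 8, 2, 6, 1, 5, 9]
After 3 (rotate_left(6, 8, k=1)): [0, 3, 4, 7, 8, 2, 1, 5, 6, 9]
After 4 (rotate_left(5, 8, k=2)): [0, 3, 4, 7, 8, 5, 6, 2, 1, 9]
After 5 (reverse(3, 8)): [0, 3, 4, 1, 2, 6, 5, 8, 7, 9]
After 6 (swap(8, 6)): [0, 3, 4, 1, 2, 6, 7, 8, 5, 9]
After 7 (rotate_left(6, 8, k=1)): [0, 3, 4, 1, 2, 6, 8, 5, 7, 9]
After 8 (swap(0, 5)): [6, 3, 4, 1, 2, 0, 8, 5, 7, 9]
After 9 (reverse(7, 9)): [6, 3, 4, 1, 2, 0, 8, 9, 7, 5]
After 10 (rotate_left(0, 7, k=5)): [0, 8, 9, 6, 3, 4, 1, 2, 7, 5]
After 11 (rotate_left(3, 9, k=4)): [0, 8, 9, 2, 7, 5, 6, 3, 4, 1]
After 12 (rotate_left(6, 8, k=1)): [0, 8, 9, 2, 7, 5, 3, 4, 6, 1]
After 13 (reverse(8, 9)): [0, 8, 9, 2, 7, 5, 3, 4, 1, 6]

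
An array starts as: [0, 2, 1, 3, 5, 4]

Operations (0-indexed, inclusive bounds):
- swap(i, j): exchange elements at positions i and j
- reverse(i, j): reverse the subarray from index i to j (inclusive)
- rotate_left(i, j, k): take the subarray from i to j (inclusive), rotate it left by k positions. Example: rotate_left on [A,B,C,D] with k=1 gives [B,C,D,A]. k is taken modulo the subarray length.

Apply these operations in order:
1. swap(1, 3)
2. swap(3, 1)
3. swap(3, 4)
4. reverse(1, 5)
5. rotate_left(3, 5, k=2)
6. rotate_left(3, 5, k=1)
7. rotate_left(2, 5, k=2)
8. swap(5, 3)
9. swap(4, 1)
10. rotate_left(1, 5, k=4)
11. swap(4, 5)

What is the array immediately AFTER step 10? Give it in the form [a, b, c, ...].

Answer: [0, 2, 3, 1, 5, 4]

Derivation:
After 1 (swap(1, 3)): [0, 3, 1, 2, 5, 4]
After 2 (swap(3, 1)): [0, 2, 1, 3, 5, 4]
After 3 (swap(3, 4)): [0, 2, 1, 5, 3, 4]
After 4 (reverse(1, 5)): [0, 4, 3, 5, 1, 2]
After 5 (rotate_left(3, 5, k=2)): [0, 4, 3, 2, 5, 1]
After 6 (rotate_left(3, 5, k=1)): [0, 4, 3, 5, 1, 2]
After 7 (rotate_left(2, 5, k=2)): [0, 4, 1, 2, 3, 5]
After 8 (swap(5, 3)): [0, 4, 1, 5, 3, 2]
After 9 (swap(4, 1)): [0, 3, 1, 5, 4, 2]
After 10 (rotate_left(1, 5, k=4)): [0, 2, 3, 1, 5, 4]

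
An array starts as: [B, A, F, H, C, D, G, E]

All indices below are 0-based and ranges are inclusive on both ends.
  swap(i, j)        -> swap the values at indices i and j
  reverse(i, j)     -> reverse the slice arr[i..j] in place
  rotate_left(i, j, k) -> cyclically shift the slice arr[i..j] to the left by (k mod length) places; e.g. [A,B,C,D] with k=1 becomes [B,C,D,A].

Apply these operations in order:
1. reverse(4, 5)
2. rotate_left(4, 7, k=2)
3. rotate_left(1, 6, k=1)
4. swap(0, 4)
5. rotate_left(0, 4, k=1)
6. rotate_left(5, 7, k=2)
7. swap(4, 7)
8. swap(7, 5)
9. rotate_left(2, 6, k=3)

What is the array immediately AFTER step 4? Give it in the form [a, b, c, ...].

Answer: [E, F, H, G, B, D, A, C]

Derivation:
After 1 (reverse(4, 5)): [B, A, F, H, D, C, G, E]
After 2 (rotate_left(4, 7, k=2)): [B, A, F, H, G, E, D, C]
After 3 (rotate_left(1, 6, k=1)): [B, F, H, G, E, D, A, C]
After 4 (swap(0, 4)): [E, F, H, G, B, D, A, C]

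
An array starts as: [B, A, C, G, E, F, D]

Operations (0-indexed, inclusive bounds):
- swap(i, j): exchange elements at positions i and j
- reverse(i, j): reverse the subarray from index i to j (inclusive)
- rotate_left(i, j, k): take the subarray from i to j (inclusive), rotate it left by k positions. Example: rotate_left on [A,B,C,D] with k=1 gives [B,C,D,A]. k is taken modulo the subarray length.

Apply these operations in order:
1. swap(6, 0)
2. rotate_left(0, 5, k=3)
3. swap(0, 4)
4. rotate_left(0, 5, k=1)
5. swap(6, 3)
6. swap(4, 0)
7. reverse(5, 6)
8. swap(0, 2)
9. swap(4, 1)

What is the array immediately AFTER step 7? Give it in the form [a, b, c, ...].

After 1 (swap(6, 0)): [D, A, C, G, E, F, B]
After 2 (rotate_left(0, 5, k=3)): [G, E, F, D, A, C, B]
After 3 (swap(0, 4)): [A, E, F, D, G, C, B]
After 4 (rotate_left(0, 5, k=1)): [E, F, D, G, C, A, B]
After 5 (swap(6, 3)): [E, F, D, B, C, A, G]
After 6 (swap(4, 0)): [C, F, D, B, E, A, G]
After 7 (reverse(5, 6)): [C, F, D, B, E, G, A]

Answer: [C, F, D, B, E, G, A]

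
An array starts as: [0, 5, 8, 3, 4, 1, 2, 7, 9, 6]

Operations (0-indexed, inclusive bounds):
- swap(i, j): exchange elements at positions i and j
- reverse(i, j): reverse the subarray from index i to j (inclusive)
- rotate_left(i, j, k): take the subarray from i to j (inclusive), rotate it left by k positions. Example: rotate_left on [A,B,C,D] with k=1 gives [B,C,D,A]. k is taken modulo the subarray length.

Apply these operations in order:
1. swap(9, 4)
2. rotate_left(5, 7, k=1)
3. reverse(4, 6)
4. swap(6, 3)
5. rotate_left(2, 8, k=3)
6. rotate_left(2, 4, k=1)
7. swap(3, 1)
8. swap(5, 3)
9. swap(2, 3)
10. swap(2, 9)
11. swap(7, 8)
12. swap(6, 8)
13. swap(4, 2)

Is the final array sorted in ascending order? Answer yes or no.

After 1 (swap(9, 4)): [0, 5, 8, 3, 6, 1, 2, 7, 9, 4]
After 2 (rotate_left(5, 7, k=1)): [0, 5, 8, 3, 6, 2, 7, 1, 9, 4]
After 3 (reverse(4, 6)): [0, 5, 8, 3, 7, 2, 6, 1, 9, 4]
After 4 (swap(6, 3)): [0, 5, 8, 6, 7, 2, 3, 1, 9, 4]
After 5 (rotate_left(2, 8, k=3)): [0, 5, 2, 3, 1, 9, 8, 6, 7, 4]
After 6 (rotate_left(2, 4, k=1)): [0, 5, 3, 1, 2, 9, 8, 6, 7, 4]
After 7 (swap(3, 1)): [0, 1, 3, 5, 2, 9, 8, 6, 7, 4]
After 8 (swap(5, 3)): [0, 1, 3, 9, 2, 5, 8, 6, 7, 4]
After 9 (swap(2, 3)): [0, 1, 9, 3, 2, 5, 8, 6, 7, 4]
After 10 (swap(2, 9)): [0, 1, 4, 3, 2, 5, 8, 6, 7, 9]
After 11 (swap(7, 8)): [0, 1, 4, 3, 2, 5, 8, 7, 6, 9]
After 12 (swap(6, 8)): [0, 1, 4, 3, 2, 5, 6, 7, 8, 9]
After 13 (swap(4, 2)): [0, 1, 2, 3, 4, 5, 6, 7, 8, 9]

Answer: yes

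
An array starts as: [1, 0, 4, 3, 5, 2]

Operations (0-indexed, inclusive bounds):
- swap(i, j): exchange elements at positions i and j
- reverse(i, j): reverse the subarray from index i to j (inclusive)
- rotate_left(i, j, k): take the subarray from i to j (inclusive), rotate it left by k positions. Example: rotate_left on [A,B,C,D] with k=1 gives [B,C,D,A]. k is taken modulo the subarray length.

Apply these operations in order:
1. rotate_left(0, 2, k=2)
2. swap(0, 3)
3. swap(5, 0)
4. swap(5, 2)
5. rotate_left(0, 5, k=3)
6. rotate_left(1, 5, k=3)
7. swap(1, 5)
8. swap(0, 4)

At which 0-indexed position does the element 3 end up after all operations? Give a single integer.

Answer: 2

Derivation:
After 1 (rotate_left(0, 2, k=2)): [4, 1, 0, 3, 5, 2]
After 2 (swap(0, 3)): [3, 1, 0, 4, 5, 2]
After 3 (swap(5, 0)): [2, 1, 0, 4, 5, 3]
After 4 (swap(5, 2)): [2, 1, 3, 4, 5, 0]
After 5 (rotate_left(0, 5, k=3)): [4, 5, 0, 2, 1, 3]
After 6 (rotate_left(1, 5, k=3)): [4, 1, 3, 5, 0, 2]
After 7 (swap(1, 5)): [4, 2, 3, 5, 0, 1]
After 8 (swap(0, 4)): [0, 2, 3, 5, 4, 1]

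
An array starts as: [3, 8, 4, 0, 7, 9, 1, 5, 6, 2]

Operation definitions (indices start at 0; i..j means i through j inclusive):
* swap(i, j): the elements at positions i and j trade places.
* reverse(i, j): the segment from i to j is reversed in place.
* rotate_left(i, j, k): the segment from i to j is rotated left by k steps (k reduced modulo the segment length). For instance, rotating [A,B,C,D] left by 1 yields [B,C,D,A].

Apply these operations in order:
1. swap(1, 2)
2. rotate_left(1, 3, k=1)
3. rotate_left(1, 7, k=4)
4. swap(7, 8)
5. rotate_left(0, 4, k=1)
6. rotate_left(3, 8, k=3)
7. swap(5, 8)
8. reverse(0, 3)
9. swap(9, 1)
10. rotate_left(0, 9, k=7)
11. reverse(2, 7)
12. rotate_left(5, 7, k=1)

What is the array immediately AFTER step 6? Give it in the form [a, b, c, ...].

Answer: [9, 1, 5, 4, 6, 7, 8, 3, 0, 2]

Derivation:
After 1 (swap(1, 2)): [3, 4, 8, 0, 7, 9, 1, 5, 6, 2]
After 2 (rotate_left(1, 3, k=1)): [3, 8, 0, 4, 7, 9, 1, 5, 6, 2]
After 3 (rotate_left(1, 7, k=4)): [3, 9, 1, 5, 8, 0, 4, 7, 6, 2]
After 4 (swap(7, 8)): [3, 9, 1, 5, 8, 0, 4, 6, 7, 2]
After 5 (rotate_left(0, 4, k=1)): [9, 1, 5, 8, 3, 0, 4, 6, 7, 2]
After 6 (rotate_left(3, 8, k=3)): [9, 1, 5, 4, 6, 7, 8, 3, 0, 2]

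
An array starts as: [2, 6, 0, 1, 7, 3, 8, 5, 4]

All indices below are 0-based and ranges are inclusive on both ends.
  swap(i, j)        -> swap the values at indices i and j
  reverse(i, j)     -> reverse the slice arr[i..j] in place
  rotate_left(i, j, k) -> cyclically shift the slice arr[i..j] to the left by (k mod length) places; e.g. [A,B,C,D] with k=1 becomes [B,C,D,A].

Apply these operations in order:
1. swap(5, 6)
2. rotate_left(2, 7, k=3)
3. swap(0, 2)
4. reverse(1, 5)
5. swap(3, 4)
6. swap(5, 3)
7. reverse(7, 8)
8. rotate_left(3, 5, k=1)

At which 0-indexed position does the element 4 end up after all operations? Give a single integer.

Answer: 7

Derivation:
After 1 (swap(5, 6)): [2, 6, 0, 1, 7, 8, 3, 5, 4]
After 2 (rotate_left(2, 7, k=3)): [2, 6, 8, 3, 5, 0, 1, 7, 4]
After 3 (swap(0, 2)): [8, 6, 2, 3, 5, 0, 1, 7, 4]
After 4 (reverse(1, 5)): [8, 0, 5, 3, 2, 6, 1, 7, 4]
After 5 (swap(3, 4)): [8, 0, 5, 2, 3, 6, 1, 7, 4]
After 6 (swap(5, 3)): [8, 0, 5, 6, 3, 2, 1, 7, 4]
After 7 (reverse(7, 8)): [8, 0, 5, 6, 3, 2, 1, 4, 7]
After 8 (rotate_left(3, 5, k=1)): [8, 0, 5, 3, 2, 6, 1, 4, 7]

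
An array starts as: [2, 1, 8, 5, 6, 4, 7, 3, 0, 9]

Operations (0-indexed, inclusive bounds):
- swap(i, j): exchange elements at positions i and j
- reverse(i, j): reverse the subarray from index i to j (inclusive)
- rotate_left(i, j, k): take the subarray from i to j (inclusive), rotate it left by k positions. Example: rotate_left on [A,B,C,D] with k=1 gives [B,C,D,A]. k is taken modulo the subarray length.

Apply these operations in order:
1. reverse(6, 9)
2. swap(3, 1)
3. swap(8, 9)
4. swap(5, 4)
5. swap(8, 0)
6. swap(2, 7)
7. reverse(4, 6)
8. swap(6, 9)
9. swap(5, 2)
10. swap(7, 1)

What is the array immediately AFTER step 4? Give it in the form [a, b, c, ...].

After 1 (reverse(6, 9)): [2, 1, 8, 5, 6, 4, 9, 0, 3, 7]
After 2 (swap(3, 1)): [2, 5, 8, 1, 6, 4, 9, 0, 3, 7]
After 3 (swap(8, 9)): [2, 5, 8, 1, 6, 4, 9, 0, 7, 3]
After 4 (swap(5, 4)): [2, 5, 8, 1, 4, 6, 9, 0, 7, 3]

Answer: [2, 5, 8, 1, 4, 6, 9, 0, 7, 3]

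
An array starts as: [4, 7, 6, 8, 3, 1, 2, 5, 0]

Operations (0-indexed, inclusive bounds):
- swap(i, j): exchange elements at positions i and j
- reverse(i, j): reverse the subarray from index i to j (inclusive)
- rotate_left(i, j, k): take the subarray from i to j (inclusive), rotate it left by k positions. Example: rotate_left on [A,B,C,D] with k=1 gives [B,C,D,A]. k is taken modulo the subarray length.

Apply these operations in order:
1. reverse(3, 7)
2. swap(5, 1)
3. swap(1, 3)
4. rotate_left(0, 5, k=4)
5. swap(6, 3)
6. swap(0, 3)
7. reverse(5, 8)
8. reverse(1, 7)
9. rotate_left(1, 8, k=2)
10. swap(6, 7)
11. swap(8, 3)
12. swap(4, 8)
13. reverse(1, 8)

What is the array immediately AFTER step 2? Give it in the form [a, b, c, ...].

After 1 (reverse(3, 7)): [4, 7, 6, 5, 2, 1, 3, 8, 0]
After 2 (swap(5, 1)): [4, 1, 6, 5, 2, 7, 3, 8, 0]

Answer: [4, 1, 6, 5, 2, 7, 3, 8, 0]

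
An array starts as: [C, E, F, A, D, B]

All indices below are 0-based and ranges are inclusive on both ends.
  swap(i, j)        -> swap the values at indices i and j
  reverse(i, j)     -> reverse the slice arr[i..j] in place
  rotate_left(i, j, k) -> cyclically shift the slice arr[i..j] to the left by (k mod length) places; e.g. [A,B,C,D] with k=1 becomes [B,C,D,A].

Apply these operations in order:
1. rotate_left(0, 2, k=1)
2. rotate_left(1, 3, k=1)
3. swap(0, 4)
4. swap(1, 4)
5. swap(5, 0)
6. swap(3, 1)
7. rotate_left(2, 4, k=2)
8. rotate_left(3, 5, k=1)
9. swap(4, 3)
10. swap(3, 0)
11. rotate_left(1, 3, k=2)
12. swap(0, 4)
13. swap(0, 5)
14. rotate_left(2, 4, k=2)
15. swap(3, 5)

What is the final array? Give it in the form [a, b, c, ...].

Answer: [A, B, D, E, C, F]

Derivation:
After 1 (rotate_left(0, 2, k=1)): [E, F, C, A, D, B]
After 2 (rotate_left(1, 3, k=1)): [E, C, A, F, D, B]
After 3 (swap(0, 4)): [D, C, A, F, E, B]
After 4 (swap(1, 4)): [D, E, A, F, C, B]
After 5 (swap(5, 0)): [B, E, A, F, C, D]
After 6 (swap(3, 1)): [B, F, A, E, C, D]
After 7 (rotate_left(2, 4, k=2)): [B, F, C, A, E, D]
After 8 (rotate_left(3, 5, k=1)): [B, F, C, E, D, A]
After 9 (swap(4, 3)): [B, F, C, D, E, A]
After 10 (swap(3, 0)): [D, F, C, B, E, A]
After 11 (rotate_left(1, 3, k=2)): [D, B, F, C, E, A]
After 12 (swap(0, 4)): [E, B, F, C, D, A]
After 13 (swap(0, 5)): [A, B, F, C, D, E]
After 14 (rotate_left(2, 4, k=2)): [A, B, D, F, C, E]
After 15 (swap(3, 5)): [A, B, D, E, C, F]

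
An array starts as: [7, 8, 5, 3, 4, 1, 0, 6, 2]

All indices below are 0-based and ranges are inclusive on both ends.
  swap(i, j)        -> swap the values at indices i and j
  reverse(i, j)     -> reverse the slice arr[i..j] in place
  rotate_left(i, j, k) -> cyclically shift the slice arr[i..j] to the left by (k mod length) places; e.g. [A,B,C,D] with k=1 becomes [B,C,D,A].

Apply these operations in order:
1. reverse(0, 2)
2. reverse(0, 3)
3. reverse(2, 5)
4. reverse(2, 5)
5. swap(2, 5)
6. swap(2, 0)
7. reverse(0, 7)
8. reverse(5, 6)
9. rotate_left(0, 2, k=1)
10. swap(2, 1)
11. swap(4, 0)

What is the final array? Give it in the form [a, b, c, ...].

After 1 (reverse(0, 2)): [5, 8, 7, 3, 4, 1, 0, 6, 2]
After 2 (reverse(0, 3)): [3, 7, 8, 5, 4, 1, 0, 6, 2]
After 3 (reverse(2, 5)): [3, 7, 1, 4, 5, 8, 0, 6, 2]
After 4 (reverse(2, 5)): [3, 7, 8, 5, 4, 1, 0, 6, 2]
After 5 (swap(2, 5)): [3, 7, 1, 5, 4, 8, 0, 6, 2]
After 6 (swap(2, 0)): [1, 7, 3, 5, 4, 8, 0, 6, 2]
After 7 (reverse(0, 7)): [6, 0, 8, 4, 5, 3, 7, 1, 2]
After 8 (reverse(5, 6)): [6, 0, 8, 4, 5, 7, 3, 1, 2]
After 9 (rotate_left(0, 2, k=1)): [0, 8, 6, 4, 5, 7, 3, 1, 2]
After 10 (swap(2, 1)): [0, 6, 8, 4, 5, 7, 3, 1, 2]
After 11 (swap(4, 0)): [5, 6, 8, 4, 0, 7, 3, 1, 2]

Answer: [5, 6, 8, 4, 0, 7, 3, 1, 2]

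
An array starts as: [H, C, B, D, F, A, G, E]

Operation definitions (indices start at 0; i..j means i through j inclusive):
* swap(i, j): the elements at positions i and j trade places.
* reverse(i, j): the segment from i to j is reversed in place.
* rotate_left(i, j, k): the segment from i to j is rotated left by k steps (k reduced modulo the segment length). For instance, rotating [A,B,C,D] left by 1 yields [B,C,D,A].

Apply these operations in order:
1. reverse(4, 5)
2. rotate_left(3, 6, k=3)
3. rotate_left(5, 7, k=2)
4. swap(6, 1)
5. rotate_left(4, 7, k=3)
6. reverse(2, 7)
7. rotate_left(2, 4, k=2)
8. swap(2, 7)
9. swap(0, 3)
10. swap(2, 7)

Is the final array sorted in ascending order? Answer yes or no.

Answer: no

Derivation:
After 1 (reverse(4, 5)): [H, C, B, D, A, F, G, E]
After 2 (rotate_left(3, 6, k=3)): [H, C, B, G, D, A, F, E]
After 3 (rotate_left(5, 7, k=2)): [H, C, B, G, D, E, A, F]
After 4 (swap(6, 1)): [H, A, B, G, D, E, C, F]
After 5 (rotate_left(4, 7, k=3)): [H, A, B, G, F, D, E, C]
After 6 (reverse(2, 7)): [H, A, C, E, D, F, G, B]
After 7 (rotate_left(2, 4, k=2)): [H, A, D, C, E, F, G, B]
After 8 (swap(2, 7)): [H, A, B, C, E, F, G, D]
After 9 (swap(0, 3)): [C, A, B, H, E, F, G, D]
After 10 (swap(2, 7)): [C, A, D, H, E, F, G, B]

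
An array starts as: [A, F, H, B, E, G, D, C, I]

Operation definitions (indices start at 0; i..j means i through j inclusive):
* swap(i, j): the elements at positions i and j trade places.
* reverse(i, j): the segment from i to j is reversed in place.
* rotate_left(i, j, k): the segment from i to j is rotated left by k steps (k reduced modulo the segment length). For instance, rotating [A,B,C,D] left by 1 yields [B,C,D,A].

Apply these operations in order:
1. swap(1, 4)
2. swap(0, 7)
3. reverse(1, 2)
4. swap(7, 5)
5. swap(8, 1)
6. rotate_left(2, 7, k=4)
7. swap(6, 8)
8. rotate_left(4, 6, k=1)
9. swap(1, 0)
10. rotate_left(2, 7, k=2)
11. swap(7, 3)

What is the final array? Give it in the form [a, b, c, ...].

After 1 (swap(1, 4)): [A, E, H, B, F, G, D, C, I]
After 2 (swap(0, 7)): [C, E, H, B, F, G, D, A, I]
After 3 (reverse(1, 2)): [C, H, E, B, F, G, D, A, I]
After 4 (swap(7, 5)): [C, H, E, B, F, A, D, G, I]
After 5 (swap(8, 1)): [C, I, E, B, F, A, D, G, H]
After 6 (rotate_left(2, 7, k=4)): [C, I, D, G, E, B, F, A, H]
After 7 (swap(6, 8)): [C, I, D, G, E, B, H, A, F]
After 8 (rotate_left(4, 6, k=1)): [C, I, D, G, B, H, E, A, F]
After 9 (swap(1, 0)): [I, C, D, G, B, H, E, A, F]
After 10 (rotate_left(2, 7, k=2)): [I, C, B, H, E, A, D, G, F]
After 11 (swap(7, 3)): [I, C, B, G, E, A, D, H, F]

Answer: [I, C, B, G, E, A, D, H, F]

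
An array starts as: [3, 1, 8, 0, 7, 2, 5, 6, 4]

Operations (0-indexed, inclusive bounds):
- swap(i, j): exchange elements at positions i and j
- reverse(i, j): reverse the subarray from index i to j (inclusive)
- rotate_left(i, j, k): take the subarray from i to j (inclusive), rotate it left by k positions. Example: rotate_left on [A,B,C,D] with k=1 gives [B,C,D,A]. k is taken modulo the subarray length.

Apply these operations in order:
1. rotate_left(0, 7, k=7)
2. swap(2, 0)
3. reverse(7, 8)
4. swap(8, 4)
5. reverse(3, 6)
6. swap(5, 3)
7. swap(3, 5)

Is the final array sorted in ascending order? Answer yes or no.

After 1 (rotate_left(0, 7, k=7)): [6, 3, 1, 8, 0, 7, 2, 5, 4]
After 2 (swap(2, 0)): [1, 3, 6, 8, 0, 7, 2, 5, 4]
After 3 (reverse(7, 8)): [1, 3, 6, 8, 0, 7, 2, 4, 5]
After 4 (swap(8, 4)): [1, 3, 6, 8, 5, 7, 2, 4, 0]
After 5 (reverse(3, 6)): [1, 3, 6, 2, 7, 5, 8, 4, 0]
After 6 (swap(5, 3)): [1, 3, 6, 5, 7, 2, 8, 4, 0]
After 7 (swap(3, 5)): [1, 3, 6, 2, 7, 5, 8, 4, 0]

Answer: no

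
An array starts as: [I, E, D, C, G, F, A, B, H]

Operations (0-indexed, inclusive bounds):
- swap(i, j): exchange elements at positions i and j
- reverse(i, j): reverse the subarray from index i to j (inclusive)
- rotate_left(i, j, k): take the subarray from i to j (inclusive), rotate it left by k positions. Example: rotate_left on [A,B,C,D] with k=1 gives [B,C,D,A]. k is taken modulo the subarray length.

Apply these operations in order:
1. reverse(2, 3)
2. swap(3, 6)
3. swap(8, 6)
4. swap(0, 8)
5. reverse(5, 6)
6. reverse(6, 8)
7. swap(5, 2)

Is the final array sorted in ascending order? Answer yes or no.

Answer: no

Derivation:
After 1 (reverse(2, 3)): [I, E, C, D, G, F, A, B, H]
After 2 (swap(3, 6)): [I, E, C, A, G, F, D, B, H]
After 3 (swap(8, 6)): [I, E, C, A, G, F, H, B, D]
After 4 (swap(0, 8)): [D, E, C, A, G, F, H, B, I]
After 5 (reverse(5, 6)): [D, E, C, A, G, H, F, B, I]
After 6 (reverse(6, 8)): [D, E, C, A, G, H, I, B, F]
After 7 (swap(5, 2)): [D, E, H, A, G, C, I, B, F]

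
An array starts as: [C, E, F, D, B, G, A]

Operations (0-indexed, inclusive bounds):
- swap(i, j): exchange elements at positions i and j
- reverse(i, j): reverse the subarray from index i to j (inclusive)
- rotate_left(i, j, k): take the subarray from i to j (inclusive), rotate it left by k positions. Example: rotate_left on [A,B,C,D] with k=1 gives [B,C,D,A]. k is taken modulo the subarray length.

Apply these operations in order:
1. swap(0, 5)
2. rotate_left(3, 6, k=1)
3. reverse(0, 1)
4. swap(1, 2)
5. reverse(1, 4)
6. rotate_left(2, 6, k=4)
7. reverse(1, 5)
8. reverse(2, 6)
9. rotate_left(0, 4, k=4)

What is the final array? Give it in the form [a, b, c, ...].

Answer: [D, E, F, A, C, B, G]

Derivation:
After 1 (swap(0, 5)): [G, E, F, D, B, C, A]
After 2 (rotate_left(3, 6, k=1)): [G, E, F, B, C, A, D]
After 3 (reverse(0, 1)): [E, G, F, B, C, A, D]
After 4 (swap(1, 2)): [E, F, G, B, C, A, D]
After 5 (reverse(1, 4)): [E, C, B, G, F, A, D]
After 6 (rotate_left(2, 6, k=4)): [E, C, D, B, G, F, A]
After 7 (reverse(1, 5)): [E, F, G, B, D, C, A]
After 8 (reverse(2, 6)): [E, F, A, C, D, B, G]
After 9 (rotate_left(0, 4, k=4)): [D, E, F, A, C, B, G]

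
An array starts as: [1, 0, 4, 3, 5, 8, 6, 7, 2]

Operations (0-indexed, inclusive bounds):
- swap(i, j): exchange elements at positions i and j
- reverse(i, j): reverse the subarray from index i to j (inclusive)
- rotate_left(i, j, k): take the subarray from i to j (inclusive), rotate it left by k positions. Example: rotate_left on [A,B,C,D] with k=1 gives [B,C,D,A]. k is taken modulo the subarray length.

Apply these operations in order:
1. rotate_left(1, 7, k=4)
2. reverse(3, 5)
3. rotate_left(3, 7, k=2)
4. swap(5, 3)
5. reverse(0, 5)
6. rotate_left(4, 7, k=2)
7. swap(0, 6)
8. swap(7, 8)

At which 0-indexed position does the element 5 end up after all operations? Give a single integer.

Answer: 2

Derivation:
After 1 (rotate_left(1, 7, k=4)): [1, 8, 6, 7, 0, 4, 3, 5, 2]
After 2 (reverse(3, 5)): [1, 8, 6, 4, 0, 7, 3, 5, 2]
After 3 (rotate_left(3, 7, k=2)): [1, 8, 6, 7, 3, 5, 4, 0, 2]
After 4 (swap(5, 3)): [1, 8, 6, 5, 3, 7, 4, 0, 2]
After 5 (reverse(0, 5)): [7, 3, 5, 6, 8, 1, 4, 0, 2]
After 6 (rotate_left(4, 7, k=2)): [7, 3, 5, 6, 4, 0, 8, 1, 2]
After 7 (swap(0, 6)): [8, 3, 5, 6, 4, 0, 7, 1, 2]
After 8 (swap(7, 8)): [8, 3, 5, 6, 4, 0, 7, 2, 1]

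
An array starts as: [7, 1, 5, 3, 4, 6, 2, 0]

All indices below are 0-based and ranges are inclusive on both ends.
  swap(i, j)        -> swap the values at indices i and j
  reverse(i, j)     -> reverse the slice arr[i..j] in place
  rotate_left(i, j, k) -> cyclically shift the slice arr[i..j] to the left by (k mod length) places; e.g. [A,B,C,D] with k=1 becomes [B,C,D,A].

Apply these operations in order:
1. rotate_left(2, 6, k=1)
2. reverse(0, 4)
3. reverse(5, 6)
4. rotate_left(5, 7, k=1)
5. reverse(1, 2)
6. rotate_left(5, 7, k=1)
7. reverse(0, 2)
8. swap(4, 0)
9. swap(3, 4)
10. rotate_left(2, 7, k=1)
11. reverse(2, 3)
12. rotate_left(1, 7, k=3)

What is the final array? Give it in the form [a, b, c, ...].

Answer: [7, 0, 5, 2, 6, 3, 1, 4]

Derivation:
After 1 (rotate_left(2, 6, k=1)): [7, 1, 3, 4, 6, 2, 5, 0]
After 2 (reverse(0, 4)): [6, 4, 3, 1, 7, 2, 5, 0]
After 3 (reverse(5, 6)): [6, 4, 3, 1, 7, 5, 2, 0]
After 4 (rotate_left(5, 7, k=1)): [6, 4, 3, 1, 7, 2, 0, 5]
After 5 (reverse(1, 2)): [6, 3, 4, 1, 7, 2, 0, 5]
After 6 (rotate_left(5, 7, k=1)): [6, 3, 4, 1, 7, 0, 5, 2]
After 7 (reverse(0, 2)): [4, 3, 6, 1, 7, 0, 5, 2]
After 8 (swap(4, 0)): [7, 3, 6, 1, 4, 0, 5, 2]
After 9 (swap(3, 4)): [7, 3, 6, 4, 1, 0, 5, 2]
After 10 (rotate_left(2, 7, k=1)): [7, 3, 4, 1, 0, 5, 2, 6]
After 11 (reverse(2, 3)): [7, 3, 1, 4, 0, 5, 2, 6]
After 12 (rotate_left(1, 7, k=3)): [7, 0, 5, 2, 6, 3, 1, 4]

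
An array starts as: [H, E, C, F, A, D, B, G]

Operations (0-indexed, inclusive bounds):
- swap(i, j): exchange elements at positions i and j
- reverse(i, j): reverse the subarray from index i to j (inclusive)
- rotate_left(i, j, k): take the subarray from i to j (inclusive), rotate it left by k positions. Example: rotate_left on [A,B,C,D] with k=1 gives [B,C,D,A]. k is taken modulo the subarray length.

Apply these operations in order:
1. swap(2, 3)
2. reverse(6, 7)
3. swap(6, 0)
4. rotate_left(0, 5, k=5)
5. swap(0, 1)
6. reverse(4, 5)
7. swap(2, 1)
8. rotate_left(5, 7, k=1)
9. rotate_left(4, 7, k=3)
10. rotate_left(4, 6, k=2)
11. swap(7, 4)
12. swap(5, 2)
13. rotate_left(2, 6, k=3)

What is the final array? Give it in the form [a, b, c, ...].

Answer: [G, E, D, A, C, F, B, H]

Derivation:
After 1 (swap(2, 3)): [H, E, F, C, A, D, B, G]
After 2 (reverse(6, 7)): [H, E, F, C, A, D, G, B]
After 3 (swap(6, 0)): [G, E, F, C, A, D, H, B]
After 4 (rotate_left(0, 5, k=5)): [D, G, E, F, C, A, H, B]
After 5 (swap(0, 1)): [G, D, E, F, C, A, H, B]
After 6 (reverse(4, 5)): [G, D, E, F, A, C, H, B]
After 7 (swap(2, 1)): [G, E, D, F, A, C, H, B]
After 8 (rotate_left(5, 7, k=1)): [G, E, D, F, A, H, B, C]
After 9 (rotate_left(4, 7, k=3)): [G, E, D, F, C, A, H, B]
After 10 (rotate_left(4, 6, k=2)): [G, E, D, F, H, C, A, B]
After 11 (swap(7, 4)): [G, E, D, F, B, C, A, H]
After 12 (swap(5, 2)): [G, E, C, F, B, D, A, H]
After 13 (rotate_left(2, 6, k=3)): [G, E, D, A, C, F, B, H]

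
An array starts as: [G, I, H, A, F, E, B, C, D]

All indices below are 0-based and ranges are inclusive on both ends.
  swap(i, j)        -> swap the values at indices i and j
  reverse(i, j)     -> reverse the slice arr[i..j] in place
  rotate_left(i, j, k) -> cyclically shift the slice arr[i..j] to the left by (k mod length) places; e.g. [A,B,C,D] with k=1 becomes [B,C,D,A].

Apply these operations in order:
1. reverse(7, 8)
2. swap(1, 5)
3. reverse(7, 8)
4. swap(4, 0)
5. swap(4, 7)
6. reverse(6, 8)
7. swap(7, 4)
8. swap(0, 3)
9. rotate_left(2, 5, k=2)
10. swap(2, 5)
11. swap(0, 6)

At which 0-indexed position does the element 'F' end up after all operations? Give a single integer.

Answer: 2

Derivation:
After 1 (reverse(7, 8)): [G, I, H, A, F, E, B, D, C]
After 2 (swap(1, 5)): [G, E, H, A, F, I, B, D, C]
After 3 (reverse(7, 8)): [G, E, H, A, F, I, B, C, D]
After 4 (swap(4, 0)): [F, E, H, A, G, I, B, C, D]
After 5 (swap(4, 7)): [F, E, H, A, C, I, B, G, D]
After 6 (reverse(6, 8)): [F, E, H, A, C, I, D, G, B]
After 7 (swap(7, 4)): [F, E, H, A, G, I, D, C, B]
After 8 (swap(0, 3)): [A, E, H, F, G, I, D, C, B]
After 9 (rotate_left(2, 5, k=2)): [A, E, G, I, H, F, D, C, B]
After 10 (swap(2, 5)): [A, E, F, I, H, G, D, C, B]
After 11 (swap(0, 6)): [D, E, F, I, H, G, A, C, B]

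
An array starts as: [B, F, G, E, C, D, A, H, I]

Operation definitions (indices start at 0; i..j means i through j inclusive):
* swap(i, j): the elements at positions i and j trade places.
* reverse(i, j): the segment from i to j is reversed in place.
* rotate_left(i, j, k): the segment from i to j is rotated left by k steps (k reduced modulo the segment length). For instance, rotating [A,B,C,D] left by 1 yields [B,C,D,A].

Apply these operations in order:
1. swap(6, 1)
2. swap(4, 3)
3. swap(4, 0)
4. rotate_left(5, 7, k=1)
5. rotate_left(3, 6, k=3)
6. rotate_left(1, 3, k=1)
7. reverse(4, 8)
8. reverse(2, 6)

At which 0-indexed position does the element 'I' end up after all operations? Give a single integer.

After 1 (swap(6, 1)): [B, A, G, E, C, D, F, H, I]
After 2 (swap(4, 3)): [B, A, G, C, E, D, F, H, I]
After 3 (swap(4, 0)): [E, A, G, C, B, D, F, H, I]
After 4 (rotate_left(5, 7, k=1)): [E, A, G, C, B, F, H, D, I]
After 5 (rotate_left(3, 6, k=3)): [E, A, G, H, C, B, F, D, I]
After 6 (rotate_left(1, 3, k=1)): [E, G, H, A, C, B, F, D, I]
After 7 (reverse(4, 8)): [E, G, H, A, I, D, F, B, C]
After 8 (reverse(2, 6)): [E, G, F, D, I, A, H, B, C]

Answer: 4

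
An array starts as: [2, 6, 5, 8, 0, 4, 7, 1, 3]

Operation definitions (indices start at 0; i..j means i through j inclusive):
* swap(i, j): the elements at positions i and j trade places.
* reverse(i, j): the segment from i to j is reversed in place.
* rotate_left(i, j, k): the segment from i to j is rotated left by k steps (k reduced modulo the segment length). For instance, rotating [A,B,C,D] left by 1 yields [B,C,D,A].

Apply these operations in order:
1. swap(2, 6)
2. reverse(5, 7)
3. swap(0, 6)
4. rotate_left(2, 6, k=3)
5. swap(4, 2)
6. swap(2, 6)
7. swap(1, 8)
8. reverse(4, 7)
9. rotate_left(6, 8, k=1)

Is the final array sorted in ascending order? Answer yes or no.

After 1 (swap(2, 6)): [2, 6, 7, 8, 0, 4, 5, 1, 3]
After 2 (reverse(5, 7)): [2, 6, 7, 8, 0, 1, 5, 4, 3]
After 3 (swap(0, 6)): [5, 6, 7, 8, 0, 1, 2, 4, 3]
After 4 (rotate_left(2, 6, k=3)): [5, 6, 1, 2, 7, 8, 0, 4, 3]
After 5 (swap(4, 2)): [5, 6, 7, 2, 1, 8, 0, 4, 3]
After 6 (swap(2, 6)): [5, 6, 0, 2, 1, 8, 7, 4, 3]
After 7 (swap(1, 8)): [5, 3, 0, 2, 1, 8, 7, 4, 6]
After 8 (reverse(4, 7)): [5, 3, 0, 2, 4, 7, 8, 1, 6]
After 9 (rotate_left(6, 8, k=1)): [5, 3, 0, 2, 4, 7, 1, 6, 8]

Answer: no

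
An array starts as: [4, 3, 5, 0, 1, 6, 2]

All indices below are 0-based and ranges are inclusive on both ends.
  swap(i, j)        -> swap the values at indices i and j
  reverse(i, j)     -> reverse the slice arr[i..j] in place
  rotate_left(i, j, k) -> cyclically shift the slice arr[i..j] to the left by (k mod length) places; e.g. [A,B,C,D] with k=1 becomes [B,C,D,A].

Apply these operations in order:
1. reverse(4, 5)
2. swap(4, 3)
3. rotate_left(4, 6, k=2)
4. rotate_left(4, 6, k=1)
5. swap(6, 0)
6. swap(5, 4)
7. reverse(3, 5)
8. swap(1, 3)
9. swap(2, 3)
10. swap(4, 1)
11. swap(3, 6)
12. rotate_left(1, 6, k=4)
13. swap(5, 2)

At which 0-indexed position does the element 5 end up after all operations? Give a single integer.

Answer: 5

Derivation:
After 1 (reverse(4, 5)): [4, 3, 5, 0, 6, 1, 2]
After 2 (swap(4, 3)): [4, 3, 5, 6, 0, 1, 2]
After 3 (rotate_left(4, 6, k=2)): [4, 3, 5, 6, 2, 0, 1]
After 4 (rotate_left(4, 6, k=1)): [4, 3, 5, 6, 0, 1, 2]
After 5 (swap(6, 0)): [2, 3, 5, 6, 0, 1, 4]
After 6 (swap(5, 4)): [2, 3, 5, 6, 1, 0, 4]
After 7 (reverse(3, 5)): [2, 3, 5, 0, 1, 6, 4]
After 8 (swap(1, 3)): [2, 0, 5, 3, 1, 6, 4]
After 9 (swap(2, 3)): [2, 0, 3, 5, 1, 6, 4]
After 10 (swap(4, 1)): [2, 1, 3, 5, 0, 6, 4]
After 11 (swap(3, 6)): [2, 1, 3, 4, 0, 6, 5]
After 12 (rotate_left(1, 6, k=4)): [2, 6, 5, 1, 3, 4, 0]
After 13 (swap(5, 2)): [2, 6, 4, 1, 3, 5, 0]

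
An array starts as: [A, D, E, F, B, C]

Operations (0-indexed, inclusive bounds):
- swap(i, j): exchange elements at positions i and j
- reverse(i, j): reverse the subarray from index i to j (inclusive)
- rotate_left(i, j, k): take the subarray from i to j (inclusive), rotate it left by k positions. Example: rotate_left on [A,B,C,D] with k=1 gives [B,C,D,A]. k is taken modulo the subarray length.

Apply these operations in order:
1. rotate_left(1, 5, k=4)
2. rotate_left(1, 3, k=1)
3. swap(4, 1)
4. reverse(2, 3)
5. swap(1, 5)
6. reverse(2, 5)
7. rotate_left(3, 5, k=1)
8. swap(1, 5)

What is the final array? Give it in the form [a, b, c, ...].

After 1 (rotate_left(1, 5, k=4)): [A, C, D, E, F, B]
After 2 (rotate_left(1, 3, k=1)): [A, D, E, C, F, B]
After 3 (swap(4, 1)): [A, F, E, C, D, B]
After 4 (reverse(2, 3)): [A, F, C, E, D, B]
After 5 (swap(1, 5)): [A, B, C, E, D, F]
After 6 (reverse(2, 5)): [A, B, F, D, E, C]
After 7 (rotate_left(3, 5, k=1)): [A, B, F, E, C, D]
After 8 (swap(1, 5)): [A, D, F, E, C, B]

Answer: [A, D, F, E, C, B]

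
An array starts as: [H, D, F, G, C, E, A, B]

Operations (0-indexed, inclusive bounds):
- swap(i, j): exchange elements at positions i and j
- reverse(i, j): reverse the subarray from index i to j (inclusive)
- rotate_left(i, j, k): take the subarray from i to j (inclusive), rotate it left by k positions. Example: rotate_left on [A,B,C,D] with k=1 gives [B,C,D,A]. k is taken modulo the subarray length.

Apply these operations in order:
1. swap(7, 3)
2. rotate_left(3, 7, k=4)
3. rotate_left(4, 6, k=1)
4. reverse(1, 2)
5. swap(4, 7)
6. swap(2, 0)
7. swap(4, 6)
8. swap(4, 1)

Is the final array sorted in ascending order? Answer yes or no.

After 1 (swap(7, 3)): [H, D, F, B, C, E, A, G]
After 2 (rotate_left(3, 7, k=4)): [H, D, F, G, B, C, E, A]
After 3 (rotate_left(4, 6, k=1)): [H, D, F, G, C, E, B, A]
After 4 (reverse(1, 2)): [H, F, D, G, C, E, B, A]
After 5 (swap(4, 7)): [H, F, D, G, A, E, B, C]
After 6 (swap(2, 0)): [D, F, H, G, A, E, B, C]
After 7 (swap(4, 6)): [D, F, H, G, B, E, A, C]
After 8 (swap(4, 1)): [D, B, H, G, F, E, A, C]

Answer: no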